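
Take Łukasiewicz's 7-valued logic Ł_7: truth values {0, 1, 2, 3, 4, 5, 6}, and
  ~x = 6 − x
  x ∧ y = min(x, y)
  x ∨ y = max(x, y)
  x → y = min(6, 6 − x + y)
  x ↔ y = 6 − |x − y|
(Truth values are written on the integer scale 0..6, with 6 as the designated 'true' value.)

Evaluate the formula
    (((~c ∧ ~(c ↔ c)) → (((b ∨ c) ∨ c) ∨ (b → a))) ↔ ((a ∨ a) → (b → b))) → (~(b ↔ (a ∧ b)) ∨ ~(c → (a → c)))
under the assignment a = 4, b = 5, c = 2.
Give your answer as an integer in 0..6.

1

~c = ~2 = 4
c ↔ c = 2 ↔ 2 = 6
~(c ↔ c) = ~6 = 0
~c ∧ ~(c ↔ c) = 4 ∧ 0 = 0
b ∨ c = 5 ∨ 2 = 5
(b ∨ c) ∨ c = 5 ∨ 2 = 5
b → a = 5 → 4 = 5
((b ∨ c) ∨ c) ∨ (b → a) = 5 ∨ 5 = 5
(~c ∧ ~(c ↔ c)) → (((b ∨ c) ∨ c) ∨ (b → a)) = 0 → 5 = 6
a ∨ a = 4 ∨ 4 = 4
b → b = 5 → 5 = 6
(a ∨ a) → (b → b) = 4 → 6 = 6
((~c ∧ ~(c ↔ c)) → (((b ∨ c) ∨ c) ∨ (b → a))) ↔ ((a ∨ a) → (b → b)) = 6 ↔ 6 = 6
a ∧ b = 4 ∧ 5 = 4
b ↔ (a ∧ b) = 5 ↔ 4 = 5
~(b ↔ (a ∧ b)) = ~5 = 1
a → c = 4 → 2 = 4
c → (a → c) = 2 → 4 = 6
~(c → (a → c)) = ~6 = 0
~(b ↔ (a ∧ b)) ∨ ~(c → (a → c)) = 1 ∨ 0 = 1
(((~c ∧ ~(c ↔ c)) → (((b ∨ c) ∨ c) ∨ (b → a))) ↔ ((a ∨ a) → (b → b))) → (~(b ↔ (a ∧ b)) ∨ ~(c → (a → c))) = 6 → 1 = 1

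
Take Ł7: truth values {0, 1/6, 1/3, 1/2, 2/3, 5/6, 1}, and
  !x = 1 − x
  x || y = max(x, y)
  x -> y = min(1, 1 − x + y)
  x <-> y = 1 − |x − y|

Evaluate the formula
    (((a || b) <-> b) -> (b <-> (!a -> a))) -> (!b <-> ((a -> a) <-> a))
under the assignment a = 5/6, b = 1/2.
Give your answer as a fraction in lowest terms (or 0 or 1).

a || b = 5/6 || 1/2 = 5/6
(a || b) <-> b = 5/6 <-> 1/2 = 2/3
!a = !5/6 = 1/6
!a -> a = 1/6 -> 5/6 = 1
b <-> (!a -> a) = 1/2 <-> 1 = 1/2
((a || b) <-> b) -> (b <-> (!a -> a)) = 2/3 -> 1/2 = 5/6
!b = !1/2 = 1/2
a -> a = 5/6 -> 5/6 = 1
(a -> a) <-> a = 1 <-> 5/6 = 5/6
!b <-> ((a -> a) <-> a) = 1/2 <-> 5/6 = 2/3
(((a || b) <-> b) -> (b <-> (!a -> a))) -> (!b <-> ((a -> a) <-> a)) = 5/6 -> 2/3 = 5/6

5/6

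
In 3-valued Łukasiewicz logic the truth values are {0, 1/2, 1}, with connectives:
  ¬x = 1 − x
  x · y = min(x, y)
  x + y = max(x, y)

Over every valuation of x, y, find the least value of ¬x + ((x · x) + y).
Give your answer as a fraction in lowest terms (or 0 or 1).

1/2

Take x = 1/2, y = 0:
¬x = ¬1/2 = 1/2
x · x = 1/2 · 1/2 = 1/2
(x · x) + y = 1/2 + 0 = 1/2
¬x + ((x · x) + y) = 1/2 + 1/2 = 1/2
No assignment yields a value below 1/2, so this is the minimum.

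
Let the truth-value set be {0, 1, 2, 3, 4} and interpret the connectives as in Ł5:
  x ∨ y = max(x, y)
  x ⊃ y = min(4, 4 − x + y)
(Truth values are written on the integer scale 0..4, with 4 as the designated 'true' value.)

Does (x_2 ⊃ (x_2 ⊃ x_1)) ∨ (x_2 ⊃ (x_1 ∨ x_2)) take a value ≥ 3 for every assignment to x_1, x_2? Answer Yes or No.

At x_1 = 1, x_2 = 4, for instance:
x_2 ⊃ x_1 = 4 ⊃ 1 = 1
x_2 ⊃ (x_2 ⊃ x_1) = 4 ⊃ 1 = 1
x_1 ∨ x_2 = 1 ∨ 4 = 4
x_2 ⊃ (x_1 ∨ x_2) = 4 ⊃ 4 = 4
(x_2 ⊃ (x_2 ⊃ x_1)) ∨ (x_2 ⊃ (x_1 ∨ x_2)) = 1 ∨ 4 = 4
and checking the remaining 24 assignments likewise gives ≥ 3 in every case.

Yes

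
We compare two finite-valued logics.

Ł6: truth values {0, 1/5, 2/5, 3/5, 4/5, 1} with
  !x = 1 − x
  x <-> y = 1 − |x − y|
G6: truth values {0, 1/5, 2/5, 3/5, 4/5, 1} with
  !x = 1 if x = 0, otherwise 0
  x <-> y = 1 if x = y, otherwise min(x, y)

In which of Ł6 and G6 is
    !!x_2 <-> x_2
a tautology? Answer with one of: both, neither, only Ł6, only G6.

In Ł6: every assignment gives 1 — tautology.
In G6: at x_2 = 1/5 the value is 1/5 — not a tautology.

only Ł6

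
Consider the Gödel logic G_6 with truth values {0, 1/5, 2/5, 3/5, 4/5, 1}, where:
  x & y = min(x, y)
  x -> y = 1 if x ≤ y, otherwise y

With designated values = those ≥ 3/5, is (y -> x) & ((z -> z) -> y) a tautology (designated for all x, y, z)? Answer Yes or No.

Counterexample: take x = 0, y = 0, z = 0.
y -> x = 0 -> 0 = 1
z -> z = 0 -> 0 = 1
(z -> z) -> y = 1 -> 0 = 0
(y -> x) & ((z -> z) -> y) = 1 & 0 = 0
This gives 0, which is below 3/5.

No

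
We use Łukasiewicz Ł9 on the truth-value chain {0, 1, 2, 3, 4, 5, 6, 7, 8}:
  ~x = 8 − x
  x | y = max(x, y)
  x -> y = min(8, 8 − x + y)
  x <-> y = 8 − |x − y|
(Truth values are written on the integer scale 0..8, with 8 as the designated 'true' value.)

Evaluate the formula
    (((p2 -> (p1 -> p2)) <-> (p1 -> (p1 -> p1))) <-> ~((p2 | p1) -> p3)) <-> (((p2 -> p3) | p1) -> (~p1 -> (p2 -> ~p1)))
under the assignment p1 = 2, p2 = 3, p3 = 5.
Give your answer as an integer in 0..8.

p1 -> p2 = 2 -> 3 = 8
p2 -> (p1 -> p2) = 3 -> 8 = 8
p1 -> p1 = 2 -> 2 = 8
p1 -> (p1 -> p1) = 2 -> 8 = 8
(p2 -> (p1 -> p2)) <-> (p1 -> (p1 -> p1)) = 8 <-> 8 = 8
p2 | p1 = 3 | 2 = 3
(p2 | p1) -> p3 = 3 -> 5 = 8
~((p2 | p1) -> p3) = ~8 = 0
((p2 -> (p1 -> p2)) <-> (p1 -> (p1 -> p1))) <-> ~((p2 | p1) -> p3) = 8 <-> 0 = 0
p2 -> p3 = 3 -> 5 = 8
(p2 -> p3) | p1 = 8 | 2 = 8
~p1 = ~2 = 6
~p1 = ~2 = 6
p2 -> ~p1 = 3 -> 6 = 8
~p1 -> (p2 -> ~p1) = 6 -> 8 = 8
((p2 -> p3) | p1) -> (~p1 -> (p2 -> ~p1)) = 8 -> 8 = 8
(((p2 -> (p1 -> p2)) <-> (p1 -> (p1 -> p1))) <-> ~((p2 | p1) -> p3)) <-> (((p2 -> p3) | p1) -> (~p1 -> (p2 -> ~p1))) = 0 <-> 8 = 0

0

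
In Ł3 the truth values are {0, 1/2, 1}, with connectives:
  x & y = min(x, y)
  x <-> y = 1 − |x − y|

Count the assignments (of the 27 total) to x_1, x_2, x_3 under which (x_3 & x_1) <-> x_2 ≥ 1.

value 1: 9 assignments (counts)
value 1/2: 12 assignments
value 0: 6 assignments
So 9 of the 27 assignments meet the threshold.

9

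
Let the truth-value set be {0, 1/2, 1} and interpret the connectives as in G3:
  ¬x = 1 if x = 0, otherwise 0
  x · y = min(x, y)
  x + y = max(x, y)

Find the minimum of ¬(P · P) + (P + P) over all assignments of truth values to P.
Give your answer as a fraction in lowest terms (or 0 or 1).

1/2

Take P = 1/2:
P · P = 1/2 · 1/2 = 1/2
¬(P · P) = ¬1/2 = 0
P + P = 1/2 + 1/2 = 1/2
¬(P · P) + (P + P) = 0 + 1/2 = 1/2
No assignment yields a value below 1/2, so this is the minimum.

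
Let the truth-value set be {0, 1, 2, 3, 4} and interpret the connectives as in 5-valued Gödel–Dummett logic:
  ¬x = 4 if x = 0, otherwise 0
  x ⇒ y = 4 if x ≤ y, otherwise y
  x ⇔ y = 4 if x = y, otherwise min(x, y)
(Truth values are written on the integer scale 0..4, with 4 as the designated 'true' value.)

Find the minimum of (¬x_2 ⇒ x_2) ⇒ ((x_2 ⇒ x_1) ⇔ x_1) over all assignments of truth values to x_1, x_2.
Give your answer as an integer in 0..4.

1

Take x_1 = 1, x_2 = 1:
¬x_2 = ¬1 = 0
¬x_2 ⇒ x_2 = 0 ⇒ 1 = 4
x_2 ⇒ x_1 = 1 ⇒ 1 = 4
(x_2 ⇒ x_1) ⇔ x_1 = 4 ⇔ 1 = 1
(¬x_2 ⇒ x_2) ⇒ ((x_2 ⇒ x_1) ⇔ x_1) = 4 ⇒ 1 = 1
No assignment yields a value below 1, so this is the minimum.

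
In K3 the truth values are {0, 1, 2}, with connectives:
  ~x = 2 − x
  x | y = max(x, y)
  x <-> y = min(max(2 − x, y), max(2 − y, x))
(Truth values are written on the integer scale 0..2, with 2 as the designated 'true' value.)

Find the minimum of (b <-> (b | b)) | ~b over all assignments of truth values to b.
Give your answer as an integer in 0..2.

1

Take b = 1:
b | b = 1 | 1 = 1
b <-> (b | b) = 1 <-> 1 = 1
~b = ~1 = 1
(b <-> (b | b)) | ~b = 1 | 1 = 1
No assignment yields a value below 1, so this is the minimum.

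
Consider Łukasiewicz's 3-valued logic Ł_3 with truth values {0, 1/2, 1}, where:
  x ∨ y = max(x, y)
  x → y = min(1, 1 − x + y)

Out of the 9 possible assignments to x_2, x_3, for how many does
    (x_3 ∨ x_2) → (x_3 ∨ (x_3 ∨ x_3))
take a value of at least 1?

x_2 = 0, x_3 = 0 ↦ 1  ≥
x_2 = 0, x_3 = 1/2 ↦ 1  ≥
x_2 = 0, x_3 = 1 ↦ 1  ≥
x_2 = 1/2, x_3 = 0 ↦ 1/2  <
x_2 = 1/2, x_3 = 1/2 ↦ 1  ≥
x_2 = 1/2, x_3 = 1 ↦ 1  ≥
x_2 = 1, x_3 = 0 ↦ 0  <
x_2 = 1, x_3 = 1/2 ↦ 1/2  <
x_2 = 1, x_3 = 1 ↦ 1  ≥
So 6 of the 9 assignments meet the threshold.

6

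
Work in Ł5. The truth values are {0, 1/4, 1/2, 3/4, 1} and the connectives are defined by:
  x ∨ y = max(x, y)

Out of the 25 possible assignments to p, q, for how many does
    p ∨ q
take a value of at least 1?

9

value 1: 9 assignments (counts)
value 3/4: 7 assignments
value 1/2: 5 assignments
value 1/4: 3 assignments
value 0: 1 assignment
So 9 of the 25 assignments meet the threshold.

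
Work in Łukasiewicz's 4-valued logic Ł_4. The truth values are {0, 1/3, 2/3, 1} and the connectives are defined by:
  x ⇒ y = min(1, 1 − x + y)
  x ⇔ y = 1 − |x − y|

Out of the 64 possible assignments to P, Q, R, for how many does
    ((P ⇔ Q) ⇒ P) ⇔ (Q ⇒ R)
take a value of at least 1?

value 1: 23 assignments (counts)
value 2/3: 22 assignments
value 1/3: 11 assignments
value 0: 8 assignments
So 23 of the 64 assignments meet the threshold.

23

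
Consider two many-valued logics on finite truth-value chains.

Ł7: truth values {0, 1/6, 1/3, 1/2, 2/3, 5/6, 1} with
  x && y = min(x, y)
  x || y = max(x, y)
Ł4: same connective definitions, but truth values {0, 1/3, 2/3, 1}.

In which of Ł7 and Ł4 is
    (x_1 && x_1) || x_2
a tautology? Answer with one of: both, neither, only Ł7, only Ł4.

neither

In Ł7: at x_1 = 0, x_2 = 0 the value is 0 — not a tautology.
In Ł4: at x_1 = 0, x_2 = 0 the value is 0 — not a tautology.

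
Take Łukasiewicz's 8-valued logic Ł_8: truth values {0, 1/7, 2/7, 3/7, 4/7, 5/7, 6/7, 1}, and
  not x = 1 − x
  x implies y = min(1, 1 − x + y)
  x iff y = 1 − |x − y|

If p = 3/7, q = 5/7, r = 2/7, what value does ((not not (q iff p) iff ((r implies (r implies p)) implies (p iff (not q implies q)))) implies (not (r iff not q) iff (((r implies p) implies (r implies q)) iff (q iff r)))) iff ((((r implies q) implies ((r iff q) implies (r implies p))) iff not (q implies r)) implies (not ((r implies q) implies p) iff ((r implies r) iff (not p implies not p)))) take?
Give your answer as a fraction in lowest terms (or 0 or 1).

5/7

q iff p = 5/7 iff 3/7 = 5/7
not (q iff p) = not 5/7 = 2/7
not not (q iff p) = not 2/7 = 5/7
r implies p = 2/7 implies 3/7 = 1
r implies (r implies p) = 2/7 implies 1 = 1
not q = not 5/7 = 2/7
not q implies q = 2/7 implies 5/7 = 1
p iff (not q implies q) = 3/7 iff 1 = 3/7
(r implies (r implies p)) implies (p iff (not q implies q)) = 1 implies 3/7 = 3/7
not not (q iff p) iff ((r implies (r implies p)) implies (p iff (not q implies q))) = 5/7 iff 3/7 = 5/7
not q = not 5/7 = 2/7
r iff not q = 2/7 iff 2/7 = 1
not (r iff not q) = not 1 = 0
r implies p = 2/7 implies 3/7 = 1
r implies q = 2/7 implies 5/7 = 1
(r implies p) implies (r implies q) = 1 implies 1 = 1
q iff r = 5/7 iff 2/7 = 4/7
((r implies p) implies (r implies q)) iff (q iff r) = 1 iff 4/7 = 4/7
not (r iff not q) iff (((r implies p) implies (r implies q)) iff (q iff r)) = 0 iff 4/7 = 3/7
(not not (q iff p) iff ((r implies (r implies p)) implies (p iff (not q implies q)))) implies (not (r iff not q) iff (((r implies p) implies (r implies q)) iff (q iff r))) = 5/7 implies 3/7 = 5/7
r implies q = 2/7 implies 5/7 = 1
r iff q = 2/7 iff 5/7 = 4/7
r implies p = 2/7 implies 3/7 = 1
(r iff q) implies (r implies p) = 4/7 implies 1 = 1
(r implies q) implies ((r iff q) implies (r implies p)) = 1 implies 1 = 1
q implies r = 5/7 implies 2/7 = 4/7
not (q implies r) = not 4/7 = 3/7
((r implies q) implies ((r iff q) implies (r implies p))) iff not (q implies r) = 1 iff 3/7 = 3/7
r implies q = 2/7 implies 5/7 = 1
(r implies q) implies p = 1 implies 3/7 = 3/7
not ((r implies q) implies p) = not 3/7 = 4/7
r implies r = 2/7 implies 2/7 = 1
not p = not 3/7 = 4/7
not p = not 3/7 = 4/7
not p implies not p = 4/7 implies 4/7 = 1
(r implies r) iff (not p implies not p) = 1 iff 1 = 1
not ((r implies q) implies p) iff ((r implies r) iff (not p implies not p)) = 4/7 iff 1 = 4/7
(((r implies q) implies ((r iff q) implies (r implies p))) iff not (q implies r)) implies (not ((r implies q) implies p) iff ((r implies r) iff (not p implies not p))) = 3/7 implies 4/7 = 1
((not not (q iff p) iff ((r implies (r implies p)) implies (p iff (not q implies q)))) implies (not (r iff not q) iff (((r implies p) implies (r implies q)) iff (q iff r)))) iff ((((r implies q) implies ((r iff q) implies (r implies p))) iff not (q implies r)) implies (not ((r implies q) implies p) iff ((r implies r) iff (not p implies not p)))) = 5/7 iff 1 = 5/7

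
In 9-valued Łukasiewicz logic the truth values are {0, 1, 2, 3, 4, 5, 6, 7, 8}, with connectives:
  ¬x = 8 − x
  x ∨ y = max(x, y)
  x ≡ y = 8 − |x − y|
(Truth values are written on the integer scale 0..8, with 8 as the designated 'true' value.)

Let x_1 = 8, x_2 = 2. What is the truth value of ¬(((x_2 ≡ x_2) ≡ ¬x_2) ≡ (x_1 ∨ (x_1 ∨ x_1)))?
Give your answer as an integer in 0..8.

x_2 ≡ x_2 = 2 ≡ 2 = 8
¬x_2 = ¬2 = 6
(x_2 ≡ x_2) ≡ ¬x_2 = 8 ≡ 6 = 6
x_1 ∨ x_1 = 8 ∨ 8 = 8
x_1 ∨ (x_1 ∨ x_1) = 8 ∨ 8 = 8
((x_2 ≡ x_2) ≡ ¬x_2) ≡ (x_1 ∨ (x_1 ∨ x_1)) = 6 ≡ 8 = 6
¬(((x_2 ≡ x_2) ≡ ¬x_2) ≡ (x_1 ∨ (x_1 ∨ x_1))) = ¬6 = 2

2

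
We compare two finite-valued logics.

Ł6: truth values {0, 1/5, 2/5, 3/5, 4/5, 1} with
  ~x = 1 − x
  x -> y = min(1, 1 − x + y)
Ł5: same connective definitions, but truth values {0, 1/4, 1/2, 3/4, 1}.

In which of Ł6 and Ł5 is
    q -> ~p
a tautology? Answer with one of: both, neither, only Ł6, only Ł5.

neither

In Ł6: at p = 1/5, q = 1 the value is 4/5 — not a tautology.
In Ł5: at p = 1/4, q = 1 the value is 3/4 — not a tautology.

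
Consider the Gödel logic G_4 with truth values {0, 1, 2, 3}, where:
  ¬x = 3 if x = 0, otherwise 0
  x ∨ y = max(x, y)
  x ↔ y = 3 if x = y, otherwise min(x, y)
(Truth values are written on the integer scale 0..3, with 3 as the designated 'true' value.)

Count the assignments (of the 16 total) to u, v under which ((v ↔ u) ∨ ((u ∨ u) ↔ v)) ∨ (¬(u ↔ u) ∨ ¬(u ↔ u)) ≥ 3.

u = 0, v = 0 ↦ 3  ≥
u = 0, v = 1 ↦ 0  <
u = 0, v = 2 ↦ 0  <
u = 0, v = 3 ↦ 0  <
u = 1, v = 0 ↦ 0  <
u = 1, v = 1 ↦ 3  ≥
u = 1, v = 2 ↦ 1  <
u = 1, v = 3 ↦ 1  <
u = 2, v = 0 ↦ 0  <
u = 2, v = 1 ↦ 1  <
u = 2, v = 2 ↦ 3  ≥
u = 2, v = 3 ↦ 2  <
u = 3, v = 0 ↦ 0  <
u = 3, v = 1 ↦ 1  <
u = 3, v = 2 ↦ 2  <
u = 3, v = 3 ↦ 3  ≥
So 4 of the 16 assignments meet the threshold.

4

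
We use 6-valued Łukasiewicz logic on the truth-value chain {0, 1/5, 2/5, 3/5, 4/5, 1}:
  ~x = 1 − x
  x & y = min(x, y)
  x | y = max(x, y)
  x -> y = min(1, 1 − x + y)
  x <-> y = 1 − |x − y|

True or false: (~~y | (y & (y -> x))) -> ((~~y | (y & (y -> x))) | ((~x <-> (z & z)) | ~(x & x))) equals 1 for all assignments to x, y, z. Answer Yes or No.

Yes

At x = 3/5, y = 0, z = 1, for instance:
~y = ~0 = 1
~~y = ~1 = 0
y -> x = 0 -> 3/5 = 1
y & (y -> x) = 0 & 1 = 0
~~y | (y & (y -> x)) = 0 | 0 = 0
~x = ~3/5 = 2/5
z & z = 1 & 1 = 1
~x <-> (z & z) = 2/5 <-> 1 = 2/5
x & x = 3/5 & 3/5 = 3/5
~(x & x) = ~3/5 = 2/5
(~x <-> (z & z)) | ~(x & x) = 2/5 | 2/5 = 2/5
(~~y | (y & (y -> x))) | ((~x <-> (z & z)) | ~(x & x)) = 0 | 2/5 = 2/5
(~~y | (y & (y -> x))) -> ((~~y | (y & (y -> x))) | ((~x <-> (z & z)) | ~(x & x))) = 0 -> 2/5 = 1
and checking the remaining 215 assignments likewise gives ≥ 1 in every case.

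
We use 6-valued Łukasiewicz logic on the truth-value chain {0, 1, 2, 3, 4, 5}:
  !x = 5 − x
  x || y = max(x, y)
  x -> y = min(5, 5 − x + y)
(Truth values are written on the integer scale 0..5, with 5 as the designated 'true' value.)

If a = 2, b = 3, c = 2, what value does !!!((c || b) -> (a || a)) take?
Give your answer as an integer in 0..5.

1

c || b = 2 || 3 = 3
a || a = 2 || 2 = 2
(c || b) -> (a || a) = 3 -> 2 = 4
!((c || b) -> (a || a)) = !4 = 1
!!((c || b) -> (a || a)) = !1 = 4
!!!((c || b) -> (a || a)) = !4 = 1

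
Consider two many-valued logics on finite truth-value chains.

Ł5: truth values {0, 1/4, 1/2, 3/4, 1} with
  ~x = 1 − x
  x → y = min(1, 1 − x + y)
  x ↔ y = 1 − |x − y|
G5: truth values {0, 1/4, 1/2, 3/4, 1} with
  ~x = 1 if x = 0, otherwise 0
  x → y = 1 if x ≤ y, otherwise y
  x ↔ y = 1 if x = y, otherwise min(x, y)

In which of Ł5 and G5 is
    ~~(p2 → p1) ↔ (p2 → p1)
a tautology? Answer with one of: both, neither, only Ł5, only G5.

In Ł5: every assignment gives 1 — tautology.
In G5: at p1 = 1/4, p2 = 1/2 the value is 1/4 — not a tautology.

only Ł5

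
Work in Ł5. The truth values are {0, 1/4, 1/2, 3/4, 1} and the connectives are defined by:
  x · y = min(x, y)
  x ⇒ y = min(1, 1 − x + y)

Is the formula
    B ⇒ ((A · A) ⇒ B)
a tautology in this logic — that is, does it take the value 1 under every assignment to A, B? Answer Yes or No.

Yes

At A = 1, B = 3/4, for instance:
A · A = 1 · 1 = 1
(A · A) ⇒ B = 1 ⇒ 3/4 = 3/4
B ⇒ ((A · A) ⇒ B) = 3/4 ⇒ 3/4 = 1
and checking the remaining 24 assignments likewise gives ≥ 1 in every case.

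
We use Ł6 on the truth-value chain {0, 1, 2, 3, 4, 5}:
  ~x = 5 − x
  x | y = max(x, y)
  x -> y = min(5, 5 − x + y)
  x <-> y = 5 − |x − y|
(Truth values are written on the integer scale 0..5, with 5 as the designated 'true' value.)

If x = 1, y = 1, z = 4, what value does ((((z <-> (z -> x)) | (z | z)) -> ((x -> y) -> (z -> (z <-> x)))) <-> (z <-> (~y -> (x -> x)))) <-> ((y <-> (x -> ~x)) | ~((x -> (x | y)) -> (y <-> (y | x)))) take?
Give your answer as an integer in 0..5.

z -> x = 4 -> 1 = 2
z <-> (z -> x) = 4 <-> 2 = 3
z | z = 4 | 4 = 4
(z <-> (z -> x)) | (z | z) = 3 | 4 = 4
x -> y = 1 -> 1 = 5
z <-> x = 4 <-> 1 = 2
z -> (z <-> x) = 4 -> 2 = 3
(x -> y) -> (z -> (z <-> x)) = 5 -> 3 = 3
((z <-> (z -> x)) | (z | z)) -> ((x -> y) -> (z -> (z <-> x))) = 4 -> 3 = 4
~y = ~1 = 4
x -> x = 1 -> 1 = 5
~y -> (x -> x) = 4 -> 5 = 5
z <-> (~y -> (x -> x)) = 4 <-> 5 = 4
(((z <-> (z -> x)) | (z | z)) -> ((x -> y) -> (z -> (z <-> x)))) <-> (z <-> (~y -> (x -> x))) = 4 <-> 4 = 5
~x = ~1 = 4
x -> ~x = 1 -> 4 = 5
y <-> (x -> ~x) = 1 <-> 5 = 1
x | y = 1 | 1 = 1
x -> (x | y) = 1 -> 1 = 5
y | x = 1 | 1 = 1
y <-> (y | x) = 1 <-> 1 = 5
(x -> (x | y)) -> (y <-> (y | x)) = 5 -> 5 = 5
~((x -> (x | y)) -> (y <-> (y | x))) = ~5 = 0
(y <-> (x -> ~x)) | ~((x -> (x | y)) -> (y <-> (y | x))) = 1 | 0 = 1
((((z <-> (z -> x)) | (z | z)) -> ((x -> y) -> (z -> (z <-> x)))) <-> (z <-> (~y -> (x -> x)))) <-> ((y <-> (x -> ~x)) | ~((x -> (x | y)) -> (y <-> (y | x)))) = 5 <-> 1 = 1

1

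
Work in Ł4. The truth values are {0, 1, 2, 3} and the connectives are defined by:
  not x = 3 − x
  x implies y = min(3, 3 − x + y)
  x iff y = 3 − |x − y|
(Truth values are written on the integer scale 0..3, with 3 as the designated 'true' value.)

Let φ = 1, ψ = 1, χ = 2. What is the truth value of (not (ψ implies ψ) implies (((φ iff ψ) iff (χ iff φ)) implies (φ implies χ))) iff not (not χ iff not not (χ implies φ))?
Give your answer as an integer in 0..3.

ψ implies ψ = 1 implies 1 = 3
not (ψ implies ψ) = not 3 = 0
φ iff ψ = 1 iff 1 = 3
χ iff φ = 2 iff 1 = 2
(φ iff ψ) iff (χ iff φ) = 3 iff 2 = 2
φ implies χ = 1 implies 2 = 3
((φ iff ψ) iff (χ iff φ)) implies (φ implies χ) = 2 implies 3 = 3
not (ψ implies ψ) implies (((φ iff ψ) iff (χ iff φ)) implies (φ implies χ)) = 0 implies 3 = 3
not χ = not 2 = 1
χ implies φ = 2 implies 1 = 2
not (χ implies φ) = not 2 = 1
not not (χ implies φ) = not 1 = 2
not χ iff not not (χ implies φ) = 1 iff 2 = 2
not (not χ iff not not (χ implies φ)) = not 2 = 1
(not (ψ implies ψ) implies (((φ iff ψ) iff (χ iff φ)) implies (φ implies χ))) iff not (not χ iff not not (χ implies φ)) = 3 iff 1 = 1

1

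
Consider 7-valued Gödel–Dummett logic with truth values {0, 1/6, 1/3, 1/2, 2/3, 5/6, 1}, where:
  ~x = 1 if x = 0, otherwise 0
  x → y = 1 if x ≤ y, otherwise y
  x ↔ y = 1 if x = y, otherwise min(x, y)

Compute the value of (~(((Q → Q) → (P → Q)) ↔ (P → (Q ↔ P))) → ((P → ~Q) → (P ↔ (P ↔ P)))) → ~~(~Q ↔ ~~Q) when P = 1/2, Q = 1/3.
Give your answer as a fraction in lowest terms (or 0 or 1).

0

Q → Q = 1/3 → 1/3 = 1
P → Q = 1/2 → 1/3 = 1/3
(Q → Q) → (P → Q) = 1 → 1/3 = 1/3
Q ↔ P = 1/3 ↔ 1/2 = 1/3
P → (Q ↔ P) = 1/2 → 1/3 = 1/3
((Q → Q) → (P → Q)) ↔ (P → (Q ↔ P)) = 1/3 ↔ 1/3 = 1
~(((Q → Q) → (P → Q)) ↔ (P → (Q ↔ P))) = ~1 = 0
~Q = ~1/3 = 0
P → ~Q = 1/2 → 0 = 0
P ↔ P = 1/2 ↔ 1/2 = 1
P ↔ (P ↔ P) = 1/2 ↔ 1 = 1/2
(P → ~Q) → (P ↔ (P ↔ P)) = 0 → 1/2 = 1
~(((Q → Q) → (P → Q)) ↔ (P → (Q ↔ P))) → ((P → ~Q) → (P ↔ (P ↔ P))) = 0 → 1 = 1
~Q = ~1/3 = 0
~Q = ~1/3 = 0
~~Q = ~0 = 1
~Q ↔ ~~Q = 0 ↔ 1 = 0
~(~Q ↔ ~~Q) = ~0 = 1
~~(~Q ↔ ~~Q) = ~1 = 0
(~(((Q → Q) → (P → Q)) ↔ (P → (Q ↔ P))) → ((P → ~Q) → (P ↔ (P ↔ P)))) → ~~(~Q ↔ ~~Q) = 1 → 0 = 0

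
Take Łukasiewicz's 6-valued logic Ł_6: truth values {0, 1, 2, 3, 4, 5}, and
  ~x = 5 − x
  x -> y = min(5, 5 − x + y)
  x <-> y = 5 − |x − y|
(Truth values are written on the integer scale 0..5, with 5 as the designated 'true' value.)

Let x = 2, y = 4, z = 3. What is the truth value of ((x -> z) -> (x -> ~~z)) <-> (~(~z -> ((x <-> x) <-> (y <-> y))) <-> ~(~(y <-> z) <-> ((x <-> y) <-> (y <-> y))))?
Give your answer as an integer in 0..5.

x -> z = 2 -> 3 = 5
~z = ~3 = 2
~~z = ~2 = 3
x -> ~~z = 2 -> 3 = 5
(x -> z) -> (x -> ~~z) = 5 -> 5 = 5
~z = ~3 = 2
x <-> x = 2 <-> 2 = 5
y <-> y = 4 <-> 4 = 5
(x <-> x) <-> (y <-> y) = 5 <-> 5 = 5
~z -> ((x <-> x) <-> (y <-> y)) = 2 -> 5 = 5
~(~z -> ((x <-> x) <-> (y <-> y))) = ~5 = 0
y <-> z = 4 <-> 3 = 4
~(y <-> z) = ~4 = 1
x <-> y = 2 <-> 4 = 3
y <-> y = 4 <-> 4 = 5
(x <-> y) <-> (y <-> y) = 3 <-> 5 = 3
~(y <-> z) <-> ((x <-> y) <-> (y <-> y)) = 1 <-> 3 = 3
~(~(y <-> z) <-> ((x <-> y) <-> (y <-> y))) = ~3 = 2
~(~z -> ((x <-> x) <-> (y <-> y))) <-> ~(~(y <-> z) <-> ((x <-> y) <-> (y <-> y))) = 0 <-> 2 = 3
((x -> z) -> (x -> ~~z)) <-> (~(~z -> ((x <-> x) <-> (y <-> y))) <-> ~(~(y <-> z) <-> ((x <-> y) <-> (y <-> y)))) = 5 <-> 3 = 3

3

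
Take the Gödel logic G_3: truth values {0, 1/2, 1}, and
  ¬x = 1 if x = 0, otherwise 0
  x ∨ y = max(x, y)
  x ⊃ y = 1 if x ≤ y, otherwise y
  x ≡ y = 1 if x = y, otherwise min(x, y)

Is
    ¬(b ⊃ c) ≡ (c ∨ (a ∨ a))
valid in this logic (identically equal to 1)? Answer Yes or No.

Counterexample: take a = 0, b = 0, c = 1/2.
b ⊃ c = 0 ⊃ 1/2 = 1
¬(b ⊃ c) = ¬1 = 0
a ∨ a = 0 ∨ 0 = 0
c ∨ (a ∨ a) = 1/2 ∨ 0 = 1/2
¬(b ⊃ c) ≡ (c ∨ (a ∨ a)) = 0 ≡ 1/2 = 0
This gives 0 ≠ 1.

No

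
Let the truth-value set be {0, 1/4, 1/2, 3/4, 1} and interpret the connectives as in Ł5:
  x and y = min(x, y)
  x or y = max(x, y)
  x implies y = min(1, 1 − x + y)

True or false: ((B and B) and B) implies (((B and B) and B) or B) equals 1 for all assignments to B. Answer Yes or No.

B = 0 ↦ 1
B = 1/4 ↦ 1
B = 1/2 ↦ 1
B = 3/4 ↦ 1
B = 1 ↦ 1
Every assignment gives a value ≥ 1.

Yes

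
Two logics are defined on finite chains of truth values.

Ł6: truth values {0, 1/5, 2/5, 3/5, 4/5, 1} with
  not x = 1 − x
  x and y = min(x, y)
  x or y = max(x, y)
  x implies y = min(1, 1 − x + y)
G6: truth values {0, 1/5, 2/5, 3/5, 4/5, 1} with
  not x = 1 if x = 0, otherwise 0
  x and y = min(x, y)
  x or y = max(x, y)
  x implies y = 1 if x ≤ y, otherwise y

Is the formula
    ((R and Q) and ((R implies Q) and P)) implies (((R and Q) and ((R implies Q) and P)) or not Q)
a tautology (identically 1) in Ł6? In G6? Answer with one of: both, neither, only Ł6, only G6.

In Ł6: every assignment gives 1 — tautology.
In G6: every assignment gives 1 — tautology.

both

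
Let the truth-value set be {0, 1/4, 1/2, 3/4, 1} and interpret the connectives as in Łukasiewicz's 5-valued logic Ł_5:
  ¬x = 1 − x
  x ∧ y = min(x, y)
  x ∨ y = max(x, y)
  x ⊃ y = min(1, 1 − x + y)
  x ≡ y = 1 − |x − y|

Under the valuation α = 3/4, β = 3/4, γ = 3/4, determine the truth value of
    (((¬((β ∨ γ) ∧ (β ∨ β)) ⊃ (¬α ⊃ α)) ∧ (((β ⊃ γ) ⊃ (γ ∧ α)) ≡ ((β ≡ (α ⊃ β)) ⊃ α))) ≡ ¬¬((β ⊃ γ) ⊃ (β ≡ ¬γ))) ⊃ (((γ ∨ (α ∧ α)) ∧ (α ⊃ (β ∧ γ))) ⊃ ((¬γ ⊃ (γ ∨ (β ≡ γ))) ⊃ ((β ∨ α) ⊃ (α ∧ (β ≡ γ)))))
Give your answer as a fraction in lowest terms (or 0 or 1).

1

β ∨ γ = 3/4 ∨ 3/4 = 3/4
β ∨ β = 3/4 ∨ 3/4 = 3/4
(β ∨ γ) ∧ (β ∨ β) = 3/4 ∧ 3/4 = 3/4
¬((β ∨ γ) ∧ (β ∨ β)) = ¬3/4 = 1/4
¬α = ¬3/4 = 1/4
¬α ⊃ α = 1/4 ⊃ 3/4 = 1
¬((β ∨ γ) ∧ (β ∨ β)) ⊃ (¬α ⊃ α) = 1/4 ⊃ 1 = 1
β ⊃ γ = 3/4 ⊃ 3/4 = 1
γ ∧ α = 3/4 ∧ 3/4 = 3/4
(β ⊃ γ) ⊃ (γ ∧ α) = 1 ⊃ 3/4 = 3/4
α ⊃ β = 3/4 ⊃ 3/4 = 1
β ≡ (α ⊃ β) = 3/4 ≡ 1 = 3/4
(β ≡ (α ⊃ β)) ⊃ α = 3/4 ⊃ 3/4 = 1
((β ⊃ γ) ⊃ (γ ∧ α)) ≡ ((β ≡ (α ⊃ β)) ⊃ α) = 3/4 ≡ 1 = 3/4
(¬((β ∨ γ) ∧ (β ∨ β)) ⊃ (¬α ⊃ α)) ∧ (((β ⊃ γ) ⊃ (γ ∧ α)) ≡ ((β ≡ (α ⊃ β)) ⊃ α)) = 1 ∧ 3/4 = 3/4
β ⊃ γ = 3/4 ⊃ 3/4 = 1
¬γ = ¬3/4 = 1/4
β ≡ ¬γ = 3/4 ≡ 1/4 = 1/2
(β ⊃ γ) ⊃ (β ≡ ¬γ) = 1 ⊃ 1/2 = 1/2
¬((β ⊃ γ) ⊃ (β ≡ ¬γ)) = ¬1/2 = 1/2
¬¬((β ⊃ γ) ⊃ (β ≡ ¬γ)) = ¬1/2 = 1/2
((¬((β ∨ γ) ∧ (β ∨ β)) ⊃ (¬α ⊃ α)) ∧ (((β ⊃ γ) ⊃ (γ ∧ α)) ≡ ((β ≡ (α ⊃ β)) ⊃ α))) ≡ ¬¬((β ⊃ γ) ⊃ (β ≡ ¬γ)) = 3/4 ≡ 1/2 = 3/4
α ∧ α = 3/4 ∧ 3/4 = 3/4
γ ∨ (α ∧ α) = 3/4 ∨ 3/4 = 3/4
β ∧ γ = 3/4 ∧ 3/4 = 3/4
α ⊃ (β ∧ γ) = 3/4 ⊃ 3/4 = 1
(γ ∨ (α ∧ α)) ∧ (α ⊃ (β ∧ γ)) = 3/4 ∧ 1 = 3/4
¬γ = ¬3/4 = 1/4
β ≡ γ = 3/4 ≡ 3/4 = 1
γ ∨ (β ≡ γ) = 3/4 ∨ 1 = 1
¬γ ⊃ (γ ∨ (β ≡ γ)) = 1/4 ⊃ 1 = 1
β ∨ α = 3/4 ∨ 3/4 = 3/4
β ≡ γ = 3/4 ≡ 3/4 = 1
α ∧ (β ≡ γ) = 3/4 ∧ 1 = 3/4
(β ∨ α) ⊃ (α ∧ (β ≡ γ)) = 3/4 ⊃ 3/4 = 1
(¬γ ⊃ (γ ∨ (β ≡ γ))) ⊃ ((β ∨ α) ⊃ (α ∧ (β ≡ γ))) = 1 ⊃ 1 = 1
((γ ∨ (α ∧ α)) ∧ (α ⊃ (β ∧ γ))) ⊃ ((¬γ ⊃ (γ ∨ (β ≡ γ))) ⊃ ((β ∨ α) ⊃ (α ∧ (β ≡ γ)))) = 3/4 ⊃ 1 = 1
(((¬((β ∨ γ) ∧ (β ∨ β)) ⊃ (¬α ⊃ α)) ∧ (((β ⊃ γ) ⊃ (γ ∧ α)) ≡ ((β ≡ (α ⊃ β)) ⊃ α))) ≡ ¬¬((β ⊃ γ) ⊃ (β ≡ ¬γ))) ⊃ (((γ ∨ (α ∧ α)) ∧ (α ⊃ (β ∧ γ))) ⊃ ((¬γ ⊃ (γ ∨ (β ≡ γ))) ⊃ ((β ∨ α) ⊃ (α ∧ (β ≡ γ))))) = 3/4 ⊃ 1 = 1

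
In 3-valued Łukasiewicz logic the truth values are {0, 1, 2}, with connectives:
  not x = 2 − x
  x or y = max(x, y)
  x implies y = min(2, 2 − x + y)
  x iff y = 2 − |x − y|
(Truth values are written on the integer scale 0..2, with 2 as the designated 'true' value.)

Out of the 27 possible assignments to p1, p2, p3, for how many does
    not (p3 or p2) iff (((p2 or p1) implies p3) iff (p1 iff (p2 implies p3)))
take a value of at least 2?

11

value 2: 11 assignments (counts)
value 1: 8 assignments
value 0: 8 assignments
So 11 of the 27 assignments meet the threshold.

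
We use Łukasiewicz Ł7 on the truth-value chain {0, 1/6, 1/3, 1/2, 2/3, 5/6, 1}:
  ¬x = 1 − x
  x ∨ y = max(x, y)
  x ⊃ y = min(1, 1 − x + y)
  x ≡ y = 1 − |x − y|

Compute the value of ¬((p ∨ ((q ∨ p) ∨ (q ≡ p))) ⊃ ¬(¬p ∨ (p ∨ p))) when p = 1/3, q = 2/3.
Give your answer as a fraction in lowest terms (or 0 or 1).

q ∨ p = 2/3 ∨ 1/3 = 2/3
q ≡ p = 2/3 ≡ 1/3 = 2/3
(q ∨ p) ∨ (q ≡ p) = 2/3 ∨ 2/3 = 2/3
p ∨ ((q ∨ p) ∨ (q ≡ p)) = 1/3 ∨ 2/3 = 2/3
¬p = ¬1/3 = 2/3
p ∨ p = 1/3 ∨ 1/3 = 1/3
¬p ∨ (p ∨ p) = 2/3 ∨ 1/3 = 2/3
¬(¬p ∨ (p ∨ p)) = ¬2/3 = 1/3
(p ∨ ((q ∨ p) ∨ (q ≡ p))) ⊃ ¬(¬p ∨ (p ∨ p)) = 2/3 ⊃ 1/3 = 2/3
¬((p ∨ ((q ∨ p) ∨ (q ≡ p))) ⊃ ¬(¬p ∨ (p ∨ p))) = ¬2/3 = 1/3

1/3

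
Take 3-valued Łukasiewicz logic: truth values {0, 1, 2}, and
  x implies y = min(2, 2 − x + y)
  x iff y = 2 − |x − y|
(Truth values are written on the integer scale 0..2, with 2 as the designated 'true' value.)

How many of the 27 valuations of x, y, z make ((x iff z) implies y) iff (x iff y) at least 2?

11

value 2: 11 assignments (counts)
value 1: 11 assignments
value 0: 5 assignments
So 11 of the 27 assignments meet the threshold.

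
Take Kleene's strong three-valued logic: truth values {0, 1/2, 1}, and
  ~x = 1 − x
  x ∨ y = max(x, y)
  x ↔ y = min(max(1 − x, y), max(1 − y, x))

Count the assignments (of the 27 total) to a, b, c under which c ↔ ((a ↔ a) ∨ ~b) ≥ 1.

7

value 1: 7 assignments (counts)
value 1/2: 13 assignments
value 0: 7 assignments
So 7 of the 27 assignments meet the threshold.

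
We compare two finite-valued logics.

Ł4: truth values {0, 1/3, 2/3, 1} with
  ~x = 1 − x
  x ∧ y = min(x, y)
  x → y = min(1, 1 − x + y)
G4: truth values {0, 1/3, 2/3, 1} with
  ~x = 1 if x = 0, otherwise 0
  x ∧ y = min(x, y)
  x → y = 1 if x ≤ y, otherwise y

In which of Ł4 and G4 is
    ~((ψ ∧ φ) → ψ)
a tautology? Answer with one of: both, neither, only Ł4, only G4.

neither

In Ł4: at φ = 0, ψ = 0 the value is 0 — not a tautology.
In G4: at φ = 0, ψ = 0 the value is 0 — not a tautology.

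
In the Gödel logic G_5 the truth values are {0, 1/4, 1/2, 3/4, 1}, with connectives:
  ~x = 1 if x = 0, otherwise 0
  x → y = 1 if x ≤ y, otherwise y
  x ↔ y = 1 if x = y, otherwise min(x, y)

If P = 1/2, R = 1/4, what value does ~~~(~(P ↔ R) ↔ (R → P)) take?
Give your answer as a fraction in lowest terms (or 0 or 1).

1

P ↔ R = 1/2 ↔ 1/4 = 1/4
~(P ↔ R) = ~1/4 = 0
R → P = 1/4 → 1/2 = 1
~(P ↔ R) ↔ (R → P) = 0 ↔ 1 = 0
~(~(P ↔ R) ↔ (R → P)) = ~0 = 1
~~(~(P ↔ R) ↔ (R → P)) = ~1 = 0
~~~(~(P ↔ R) ↔ (R → P)) = ~0 = 1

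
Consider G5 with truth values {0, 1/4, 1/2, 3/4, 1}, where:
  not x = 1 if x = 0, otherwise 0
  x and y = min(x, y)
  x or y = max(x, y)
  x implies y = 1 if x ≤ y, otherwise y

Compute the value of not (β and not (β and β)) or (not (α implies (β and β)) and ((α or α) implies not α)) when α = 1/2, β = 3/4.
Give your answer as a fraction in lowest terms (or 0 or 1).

1

β and β = 3/4 and 3/4 = 3/4
not (β and β) = not 3/4 = 0
β and not (β and β) = 3/4 and 0 = 0
not (β and not (β and β)) = not 0 = 1
β and β = 3/4 and 3/4 = 3/4
α implies (β and β) = 1/2 implies 3/4 = 1
not (α implies (β and β)) = not 1 = 0
α or α = 1/2 or 1/2 = 1/2
not α = not 1/2 = 0
(α or α) implies not α = 1/2 implies 0 = 0
not (α implies (β and β)) and ((α or α) implies not α) = 0 and 0 = 0
not (β and not (β and β)) or (not (α implies (β and β)) and ((α or α) implies not α)) = 1 or 0 = 1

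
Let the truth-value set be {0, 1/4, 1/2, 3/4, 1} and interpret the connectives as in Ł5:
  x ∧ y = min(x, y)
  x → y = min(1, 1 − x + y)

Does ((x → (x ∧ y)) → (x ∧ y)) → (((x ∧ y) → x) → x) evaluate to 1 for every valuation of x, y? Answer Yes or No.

Yes

At x = 0, y = 1/2, for instance:
x ∧ y = 0 ∧ 1/2 = 0
x → (x ∧ y) = 0 → 0 = 1
(x → (x ∧ y)) → (x ∧ y) = 1 → 0 = 0
(x ∧ y) → x = 0 → 0 = 1
((x ∧ y) → x) → x = 1 → 0 = 0
((x → (x ∧ y)) → (x ∧ y)) → (((x ∧ y) → x) → x) = 0 → 0 = 1
and checking the remaining 24 assignments likewise gives ≥ 1 in every case.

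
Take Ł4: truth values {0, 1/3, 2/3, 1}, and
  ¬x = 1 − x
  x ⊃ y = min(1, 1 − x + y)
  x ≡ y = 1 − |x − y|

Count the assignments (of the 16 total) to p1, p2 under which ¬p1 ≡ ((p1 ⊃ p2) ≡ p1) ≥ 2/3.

9

p1 = 0, p2 = 0 ↦ 0  <
p1 = 0, p2 = 1/3 ↦ 0  <
p1 = 0, p2 = 2/3 ↦ 0  <
p1 = 0, p2 = 1 ↦ 0  <
p1 = 1/3, p2 = 0 ↦ 1  ≥
p1 = 1/3, p2 = 1/3 ↦ 2/3  ≥
p1 = 1/3, p2 = 2/3 ↦ 2/3  ≥
p1 = 1/3, p2 = 1 ↦ 2/3  ≥
p1 = 2/3, p2 = 0 ↦ 2/3  ≥
p1 = 2/3, p2 = 1/3 ↦ 1/3  <
p1 = 2/3, p2 = 2/3 ↦ 2/3  ≥
p1 = 2/3, p2 = 1 ↦ 2/3  ≥
p1 = 1, p2 = 0 ↦ 1  ≥
p1 = 1, p2 = 1/3 ↦ 2/3  ≥
p1 = 1, p2 = 2/3 ↦ 1/3  <
p1 = 1, p2 = 1 ↦ 0  <
So 9 of the 16 assignments meet the threshold.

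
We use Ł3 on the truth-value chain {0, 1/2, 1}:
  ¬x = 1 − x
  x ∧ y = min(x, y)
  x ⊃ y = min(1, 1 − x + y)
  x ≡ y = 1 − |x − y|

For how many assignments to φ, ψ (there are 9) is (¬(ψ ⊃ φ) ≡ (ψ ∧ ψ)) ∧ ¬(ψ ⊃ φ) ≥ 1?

φ = 0, ψ = 0 ↦ 0  <
φ = 0, ψ = 1/2 ↦ 1/2  <
φ = 0, ψ = 1 ↦ 1  ≥
φ = 1/2, ψ = 0 ↦ 0  <
φ = 1/2, ψ = 1/2 ↦ 0  <
φ = 1/2, ψ = 1 ↦ 1/2  <
φ = 1, ψ = 0 ↦ 0  <
φ = 1, ψ = 1/2 ↦ 0  <
φ = 1, ψ = 1 ↦ 0  <
So 1 of the 9 assignments meets the threshold.

1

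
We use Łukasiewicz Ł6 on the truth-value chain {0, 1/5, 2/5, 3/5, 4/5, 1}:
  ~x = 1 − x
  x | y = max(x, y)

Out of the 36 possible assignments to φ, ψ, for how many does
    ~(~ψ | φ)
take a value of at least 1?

1

value 1: 1 assignment (counts)
value 4/5: 3 assignments
value 3/5: 5 assignments
value 2/5: 7 assignments
value 1/5: 9 assignments
value 0: 11 assignments
So 1 of the 36 assignments meets the threshold.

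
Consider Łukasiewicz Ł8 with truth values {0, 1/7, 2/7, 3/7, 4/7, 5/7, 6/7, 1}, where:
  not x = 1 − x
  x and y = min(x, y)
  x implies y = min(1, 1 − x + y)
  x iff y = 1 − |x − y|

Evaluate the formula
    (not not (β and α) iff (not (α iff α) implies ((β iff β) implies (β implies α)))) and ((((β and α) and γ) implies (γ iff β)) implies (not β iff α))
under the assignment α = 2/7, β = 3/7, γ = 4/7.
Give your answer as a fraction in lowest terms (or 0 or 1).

β and α = 3/7 and 2/7 = 2/7
not (β and α) = not 2/7 = 5/7
not not (β and α) = not 5/7 = 2/7
α iff α = 2/7 iff 2/7 = 1
not (α iff α) = not 1 = 0
β iff β = 3/7 iff 3/7 = 1
β implies α = 3/7 implies 2/7 = 6/7
(β iff β) implies (β implies α) = 1 implies 6/7 = 6/7
not (α iff α) implies ((β iff β) implies (β implies α)) = 0 implies 6/7 = 1
not not (β and α) iff (not (α iff α) implies ((β iff β) implies (β implies α))) = 2/7 iff 1 = 2/7
β and α = 3/7 and 2/7 = 2/7
(β and α) and γ = 2/7 and 4/7 = 2/7
γ iff β = 4/7 iff 3/7 = 6/7
((β and α) and γ) implies (γ iff β) = 2/7 implies 6/7 = 1
not β = not 3/7 = 4/7
not β iff α = 4/7 iff 2/7 = 5/7
(((β and α) and γ) implies (γ iff β)) implies (not β iff α) = 1 implies 5/7 = 5/7
(not not (β and α) iff (not (α iff α) implies ((β iff β) implies (β implies α)))) and ((((β and α) and γ) implies (γ iff β)) implies (not β iff α)) = 2/7 and 5/7 = 2/7

2/7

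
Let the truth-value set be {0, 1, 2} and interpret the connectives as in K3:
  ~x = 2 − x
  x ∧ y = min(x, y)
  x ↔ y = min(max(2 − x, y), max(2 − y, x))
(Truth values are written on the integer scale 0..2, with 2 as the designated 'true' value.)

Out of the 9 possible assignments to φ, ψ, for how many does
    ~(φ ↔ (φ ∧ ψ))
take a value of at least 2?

1

φ = 0, ψ = 0 ↦ 0  <
φ = 0, ψ = 1 ↦ 0  <
φ = 0, ψ = 2 ↦ 0  <
φ = 1, ψ = 0 ↦ 1  <
φ = 1, ψ = 1 ↦ 1  <
φ = 1, ψ = 2 ↦ 1  <
φ = 2, ψ = 0 ↦ 2  ≥
φ = 2, ψ = 1 ↦ 1  <
φ = 2, ψ = 2 ↦ 0  <
So 1 of the 9 assignments meets the threshold.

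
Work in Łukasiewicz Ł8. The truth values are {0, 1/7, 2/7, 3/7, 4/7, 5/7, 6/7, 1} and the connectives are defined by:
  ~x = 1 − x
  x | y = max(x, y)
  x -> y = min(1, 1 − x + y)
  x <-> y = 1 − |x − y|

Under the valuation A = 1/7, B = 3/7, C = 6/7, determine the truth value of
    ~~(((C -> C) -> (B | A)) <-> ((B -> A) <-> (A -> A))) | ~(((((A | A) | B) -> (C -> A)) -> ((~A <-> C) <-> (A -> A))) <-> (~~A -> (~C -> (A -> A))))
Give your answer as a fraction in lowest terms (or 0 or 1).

5/7

C -> C = 6/7 -> 6/7 = 1
B | A = 3/7 | 1/7 = 3/7
(C -> C) -> (B | A) = 1 -> 3/7 = 3/7
B -> A = 3/7 -> 1/7 = 5/7
A -> A = 1/7 -> 1/7 = 1
(B -> A) <-> (A -> A) = 5/7 <-> 1 = 5/7
((C -> C) -> (B | A)) <-> ((B -> A) <-> (A -> A)) = 3/7 <-> 5/7 = 5/7
~(((C -> C) -> (B | A)) <-> ((B -> A) <-> (A -> A))) = ~5/7 = 2/7
~~(((C -> C) -> (B | A)) <-> ((B -> A) <-> (A -> A))) = ~2/7 = 5/7
A | A = 1/7 | 1/7 = 1/7
(A | A) | B = 1/7 | 3/7 = 3/7
C -> A = 6/7 -> 1/7 = 2/7
((A | A) | B) -> (C -> A) = 3/7 -> 2/7 = 6/7
~A = ~1/7 = 6/7
~A <-> C = 6/7 <-> 6/7 = 1
A -> A = 1/7 -> 1/7 = 1
(~A <-> C) <-> (A -> A) = 1 <-> 1 = 1
(((A | A) | B) -> (C -> A)) -> ((~A <-> C) <-> (A -> A)) = 6/7 -> 1 = 1
~A = ~1/7 = 6/7
~~A = ~6/7 = 1/7
~C = ~6/7 = 1/7
A -> A = 1/7 -> 1/7 = 1
~C -> (A -> A) = 1/7 -> 1 = 1
~~A -> (~C -> (A -> A)) = 1/7 -> 1 = 1
((((A | A) | B) -> (C -> A)) -> ((~A <-> C) <-> (A -> A))) <-> (~~A -> (~C -> (A -> A))) = 1 <-> 1 = 1
~(((((A | A) | B) -> (C -> A)) -> ((~A <-> C) <-> (A -> A))) <-> (~~A -> (~C -> (A -> A)))) = ~1 = 0
~~(((C -> C) -> (B | A)) <-> ((B -> A) <-> (A -> A))) | ~(((((A | A) | B) -> (C -> A)) -> ((~A <-> C) <-> (A -> A))) <-> (~~A -> (~C -> (A -> A)))) = 5/7 | 0 = 5/7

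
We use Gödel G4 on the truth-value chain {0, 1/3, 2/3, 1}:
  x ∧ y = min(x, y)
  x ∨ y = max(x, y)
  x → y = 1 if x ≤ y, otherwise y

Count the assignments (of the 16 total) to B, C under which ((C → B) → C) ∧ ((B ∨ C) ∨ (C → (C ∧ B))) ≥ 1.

4

B = 0, C = 0 ↦ 0  <
B = 0, C = 1/3 ↦ 1/3  <
B = 0, C = 2/3 ↦ 2/3  <
B = 0, C = 1 ↦ 1  ≥
B = 1/3, C = 0 ↦ 0  <
B = 1/3, C = 1/3 ↦ 1/3  <
B = 1/3, C = 2/3 ↦ 2/3  <
B = 1/3, C = 1 ↦ 1  ≥
B = 2/3, C = 0 ↦ 0  <
B = 2/3, C = 1/3 ↦ 1/3  <
B = 2/3, C = 2/3 ↦ 2/3  <
B = 2/3, C = 1 ↦ 1  ≥
B = 1, C = 0 ↦ 0  <
B = 1, C = 1/3 ↦ 1/3  <
B = 1, C = 2/3 ↦ 2/3  <
B = 1, C = 1 ↦ 1  ≥
So 4 of the 16 assignments meet the threshold.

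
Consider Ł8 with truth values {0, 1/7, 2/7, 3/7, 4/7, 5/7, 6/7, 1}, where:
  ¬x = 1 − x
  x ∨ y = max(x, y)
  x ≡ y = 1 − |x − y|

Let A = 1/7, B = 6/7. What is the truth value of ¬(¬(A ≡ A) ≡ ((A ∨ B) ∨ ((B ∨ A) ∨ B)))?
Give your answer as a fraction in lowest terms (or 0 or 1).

A ≡ A = 1/7 ≡ 1/7 = 1
¬(A ≡ A) = ¬1 = 0
A ∨ B = 1/7 ∨ 6/7 = 6/7
B ∨ A = 6/7 ∨ 1/7 = 6/7
(B ∨ A) ∨ B = 6/7 ∨ 6/7 = 6/7
(A ∨ B) ∨ ((B ∨ A) ∨ B) = 6/7 ∨ 6/7 = 6/7
¬(A ≡ A) ≡ ((A ∨ B) ∨ ((B ∨ A) ∨ B)) = 0 ≡ 6/7 = 1/7
¬(¬(A ≡ A) ≡ ((A ∨ B) ∨ ((B ∨ A) ∨ B))) = ¬1/7 = 6/7

6/7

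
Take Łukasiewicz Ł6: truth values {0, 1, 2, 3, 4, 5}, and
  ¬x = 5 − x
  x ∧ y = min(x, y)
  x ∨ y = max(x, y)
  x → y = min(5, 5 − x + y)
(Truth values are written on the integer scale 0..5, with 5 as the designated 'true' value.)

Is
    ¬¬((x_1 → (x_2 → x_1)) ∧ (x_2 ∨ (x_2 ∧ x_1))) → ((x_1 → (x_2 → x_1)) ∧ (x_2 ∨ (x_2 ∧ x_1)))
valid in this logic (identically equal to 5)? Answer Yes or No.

At x_1 = 1, x_2 = 4, for instance:
x_2 → x_1 = 4 → 1 = 2
x_1 → (x_2 → x_1) = 1 → 2 = 5
x_2 ∧ x_1 = 4 ∧ 1 = 1
x_2 ∨ (x_2 ∧ x_1) = 4 ∨ 1 = 4
(x_1 → (x_2 → x_1)) ∧ (x_2 ∨ (x_2 ∧ x_1)) = 5 ∧ 4 = 4
¬((x_1 → (x_2 → x_1)) ∧ (x_2 ∨ (x_2 ∧ x_1))) = ¬4 = 1
¬¬((x_1 → (x_2 → x_1)) ∧ (x_2 ∨ (x_2 ∧ x_1))) = ¬1 = 4
¬¬((x_1 → (x_2 → x_1)) ∧ (x_2 ∨ (x_2 ∧ x_1))) → ((x_1 → (x_2 → x_1)) ∧ (x_2 ∨ (x_2 ∧ x_1))) = 4 → 4 = 5
and checking the remaining 35 assignments likewise gives ≥ 5 in every case.

Yes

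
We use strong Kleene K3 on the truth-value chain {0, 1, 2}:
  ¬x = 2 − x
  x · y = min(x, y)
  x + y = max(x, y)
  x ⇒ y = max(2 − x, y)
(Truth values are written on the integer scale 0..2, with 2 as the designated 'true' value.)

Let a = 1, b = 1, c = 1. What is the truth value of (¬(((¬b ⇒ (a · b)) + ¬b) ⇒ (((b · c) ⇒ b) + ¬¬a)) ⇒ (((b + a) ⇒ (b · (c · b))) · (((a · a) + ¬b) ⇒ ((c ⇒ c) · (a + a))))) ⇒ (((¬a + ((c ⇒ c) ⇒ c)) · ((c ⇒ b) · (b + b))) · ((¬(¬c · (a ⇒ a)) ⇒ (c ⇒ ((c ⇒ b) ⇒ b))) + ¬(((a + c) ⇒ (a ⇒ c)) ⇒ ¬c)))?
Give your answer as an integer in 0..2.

1

¬b = ¬1 = 1
a · b = 1 · 1 = 1
¬b ⇒ (a · b) = 1 ⇒ 1 = 1
¬b = ¬1 = 1
(¬b ⇒ (a · b)) + ¬b = 1 + 1 = 1
b · c = 1 · 1 = 1
(b · c) ⇒ b = 1 ⇒ 1 = 1
¬a = ¬1 = 1
¬¬a = ¬1 = 1
((b · c) ⇒ b) + ¬¬a = 1 + 1 = 1
((¬b ⇒ (a · b)) + ¬b) ⇒ (((b · c) ⇒ b) + ¬¬a) = 1 ⇒ 1 = 1
¬(((¬b ⇒ (a · b)) + ¬b) ⇒ (((b · c) ⇒ b) + ¬¬a)) = ¬1 = 1
b + a = 1 + 1 = 1
c · b = 1 · 1 = 1
b · (c · b) = 1 · 1 = 1
(b + a) ⇒ (b · (c · b)) = 1 ⇒ 1 = 1
a · a = 1 · 1 = 1
¬b = ¬1 = 1
(a · a) + ¬b = 1 + 1 = 1
c ⇒ c = 1 ⇒ 1 = 1
a + a = 1 + 1 = 1
(c ⇒ c) · (a + a) = 1 · 1 = 1
((a · a) + ¬b) ⇒ ((c ⇒ c) · (a + a)) = 1 ⇒ 1 = 1
((b + a) ⇒ (b · (c · b))) · (((a · a) + ¬b) ⇒ ((c ⇒ c) · (a + a))) = 1 · 1 = 1
¬(((¬b ⇒ (a · b)) + ¬b) ⇒ (((b · c) ⇒ b) + ¬¬a)) ⇒ (((b + a) ⇒ (b · (c · b))) · (((a · a) + ¬b) ⇒ ((c ⇒ c) · (a + a)))) = 1 ⇒ 1 = 1
¬a = ¬1 = 1
c ⇒ c = 1 ⇒ 1 = 1
(c ⇒ c) ⇒ c = 1 ⇒ 1 = 1
¬a + ((c ⇒ c) ⇒ c) = 1 + 1 = 1
c ⇒ b = 1 ⇒ 1 = 1
b + b = 1 + 1 = 1
(c ⇒ b) · (b + b) = 1 · 1 = 1
(¬a + ((c ⇒ c) ⇒ c)) · ((c ⇒ b) · (b + b)) = 1 · 1 = 1
¬c = ¬1 = 1
a ⇒ a = 1 ⇒ 1 = 1
¬c · (a ⇒ a) = 1 · 1 = 1
¬(¬c · (a ⇒ a)) = ¬1 = 1
c ⇒ b = 1 ⇒ 1 = 1
(c ⇒ b) ⇒ b = 1 ⇒ 1 = 1
c ⇒ ((c ⇒ b) ⇒ b) = 1 ⇒ 1 = 1
¬(¬c · (a ⇒ a)) ⇒ (c ⇒ ((c ⇒ b) ⇒ b)) = 1 ⇒ 1 = 1
a + c = 1 + 1 = 1
a ⇒ c = 1 ⇒ 1 = 1
(a + c) ⇒ (a ⇒ c) = 1 ⇒ 1 = 1
¬c = ¬1 = 1
((a + c) ⇒ (a ⇒ c)) ⇒ ¬c = 1 ⇒ 1 = 1
¬(((a + c) ⇒ (a ⇒ c)) ⇒ ¬c) = ¬1 = 1
(¬(¬c · (a ⇒ a)) ⇒ (c ⇒ ((c ⇒ b) ⇒ b))) + ¬(((a + c) ⇒ (a ⇒ c)) ⇒ ¬c) = 1 + 1 = 1
((¬a + ((c ⇒ c) ⇒ c)) · ((c ⇒ b) · (b + b))) · ((¬(¬c · (a ⇒ a)) ⇒ (c ⇒ ((c ⇒ b) ⇒ b))) + ¬(((a + c) ⇒ (a ⇒ c)) ⇒ ¬c)) = 1 · 1 = 1
(¬(((¬b ⇒ (a · b)) + ¬b) ⇒ (((b · c) ⇒ b) + ¬¬a)) ⇒ (((b + a) ⇒ (b · (c · b))) · (((a · a) + ¬b) ⇒ ((c ⇒ c) · (a + a))))) ⇒ (((¬a + ((c ⇒ c) ⇒ c)) · ((c ⇒ b) · (b + b))) · ((¬(¬c · (a ⇒ a)) ⇒ (c ⇒ ((c ⇒ b) ⇒ b))) + ¬(((a + c) ⇒ (a ⇒ c)) ⇒ ¬c))) = 1 ⇒ 1 = 1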